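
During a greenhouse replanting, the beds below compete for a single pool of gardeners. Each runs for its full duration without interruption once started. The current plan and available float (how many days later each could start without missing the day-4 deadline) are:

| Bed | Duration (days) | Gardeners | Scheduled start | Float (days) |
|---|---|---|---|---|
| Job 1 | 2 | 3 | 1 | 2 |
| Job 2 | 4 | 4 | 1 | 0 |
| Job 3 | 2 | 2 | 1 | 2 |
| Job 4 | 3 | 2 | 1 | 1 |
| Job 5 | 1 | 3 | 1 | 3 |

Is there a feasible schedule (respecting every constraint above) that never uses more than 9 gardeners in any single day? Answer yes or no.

yes

Schedule Job 1@1, Job 2@1, Job 3@3, Job 4@1, Job 5@4: d1:9  d2:9  d3:8  d4:9 — peak 9 ≤ 9.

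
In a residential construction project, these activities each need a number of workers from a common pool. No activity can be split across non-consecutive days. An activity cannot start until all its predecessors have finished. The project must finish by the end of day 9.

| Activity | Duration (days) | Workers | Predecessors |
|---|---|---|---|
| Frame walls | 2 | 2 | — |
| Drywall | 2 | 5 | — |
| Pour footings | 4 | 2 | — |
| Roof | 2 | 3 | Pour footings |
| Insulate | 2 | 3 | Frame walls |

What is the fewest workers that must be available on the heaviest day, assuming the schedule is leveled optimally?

5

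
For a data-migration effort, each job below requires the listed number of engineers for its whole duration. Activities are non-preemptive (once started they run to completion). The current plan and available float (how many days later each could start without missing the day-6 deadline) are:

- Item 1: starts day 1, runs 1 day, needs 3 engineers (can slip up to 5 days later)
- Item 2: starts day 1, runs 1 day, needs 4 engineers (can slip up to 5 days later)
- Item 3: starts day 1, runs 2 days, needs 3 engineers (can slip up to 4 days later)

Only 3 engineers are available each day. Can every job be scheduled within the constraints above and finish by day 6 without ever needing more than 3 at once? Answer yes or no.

The minimum achievable peak is 4; 3 < 4, so no feasible schedule stays within the cap.

no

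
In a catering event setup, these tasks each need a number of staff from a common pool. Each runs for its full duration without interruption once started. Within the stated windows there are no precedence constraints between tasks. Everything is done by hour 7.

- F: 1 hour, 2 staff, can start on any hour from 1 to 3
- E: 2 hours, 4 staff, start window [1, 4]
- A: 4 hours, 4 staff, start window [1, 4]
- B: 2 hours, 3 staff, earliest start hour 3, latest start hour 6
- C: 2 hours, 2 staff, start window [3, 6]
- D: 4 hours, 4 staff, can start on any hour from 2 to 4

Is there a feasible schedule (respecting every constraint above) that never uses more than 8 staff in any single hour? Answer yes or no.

The minimum achievable peak is 9; 8 < 9, so no feasible schedule stays within the cap.

no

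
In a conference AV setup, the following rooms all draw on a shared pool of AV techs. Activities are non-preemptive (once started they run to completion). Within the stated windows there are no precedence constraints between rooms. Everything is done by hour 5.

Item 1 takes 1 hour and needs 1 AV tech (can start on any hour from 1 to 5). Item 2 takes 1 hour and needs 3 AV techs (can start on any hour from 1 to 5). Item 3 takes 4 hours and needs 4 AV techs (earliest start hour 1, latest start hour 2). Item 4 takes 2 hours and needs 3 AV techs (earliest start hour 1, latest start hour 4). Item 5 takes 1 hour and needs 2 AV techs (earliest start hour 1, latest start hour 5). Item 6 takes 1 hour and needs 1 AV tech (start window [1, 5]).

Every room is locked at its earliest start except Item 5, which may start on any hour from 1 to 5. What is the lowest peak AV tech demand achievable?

Item 5@1: h1:14  h2:7  h3:4  h4:4  h5:0 → peak 14
Item 5@2: h1:12  h2:9  h3:4  h4:4  h5:0 → peak 12
Item 5@3: h1:12  h2:7  h3:6  h4:4  h5:0 → peak 12
Item 5@4: h1:12  h2:7  h3:4  h4:6  h5:0 → peak 12
Item 5@5: h1:12  h2:7  h3:4  h4:4  h5:2 → peak 12
Best is Item 5@2, peak 12.

12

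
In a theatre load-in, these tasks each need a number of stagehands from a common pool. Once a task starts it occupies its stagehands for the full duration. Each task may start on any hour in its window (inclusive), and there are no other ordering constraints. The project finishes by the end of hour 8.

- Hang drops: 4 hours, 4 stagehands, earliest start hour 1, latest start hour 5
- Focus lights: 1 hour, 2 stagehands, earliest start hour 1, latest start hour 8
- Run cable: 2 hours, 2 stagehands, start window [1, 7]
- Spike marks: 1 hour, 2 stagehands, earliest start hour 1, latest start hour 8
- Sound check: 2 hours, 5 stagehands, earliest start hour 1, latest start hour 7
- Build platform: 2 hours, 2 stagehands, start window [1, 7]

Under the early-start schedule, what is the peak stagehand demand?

17

Early-start schedule: Hang drops@1, Focus lights@1, Run cable@1, Spike marks@1, Sound check@1, Build platform@1.
Load per hour: hour 1: 17, hour 2: 13, hour 3: 4, hour 4: 4, hour 5: 0, hour 6: 0, hour 7: 0, hour 8: 0.
Peak is 17.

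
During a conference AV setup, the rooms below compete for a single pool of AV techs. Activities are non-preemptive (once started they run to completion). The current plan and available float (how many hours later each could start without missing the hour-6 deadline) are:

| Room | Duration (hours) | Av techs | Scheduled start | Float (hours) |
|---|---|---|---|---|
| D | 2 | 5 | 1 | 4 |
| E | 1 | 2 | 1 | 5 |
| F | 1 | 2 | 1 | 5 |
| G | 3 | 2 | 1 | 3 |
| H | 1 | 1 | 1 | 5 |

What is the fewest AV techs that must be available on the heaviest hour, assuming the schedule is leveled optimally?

Early-start (D@1, E@1, F@1, G@1, H@1) gives peak 12: h1:12  h2:7  h3:2  h4:0  h5:0  h6:0.
Shift E→3, F→3, G→4, H→3.
Schedule D@1, E@3, F@3, G@4, H@3: h1:5  h2:5  h3:5  h4:2  h5:2  h6:2 — peak 5.

5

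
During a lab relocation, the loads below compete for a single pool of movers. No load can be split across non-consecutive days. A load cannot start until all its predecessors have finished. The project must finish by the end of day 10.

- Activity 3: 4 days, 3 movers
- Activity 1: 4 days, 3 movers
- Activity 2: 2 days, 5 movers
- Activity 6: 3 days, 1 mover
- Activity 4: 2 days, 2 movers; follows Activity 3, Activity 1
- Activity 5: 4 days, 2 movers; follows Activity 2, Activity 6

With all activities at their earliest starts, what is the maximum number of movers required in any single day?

12

Early-start schedule: Activity 3@1, Activity 1@1, Activity 2@1, Activity 6@1, Activity 4@5, Activity 5@4.
Load per day: day 1: 12, day 2: 12, day 3: 7, day 4: 8, day 5: 4, day 6: 4, day 7: 2, day 8: 0, day 9: 0, day 10: 0.
Peak is 12.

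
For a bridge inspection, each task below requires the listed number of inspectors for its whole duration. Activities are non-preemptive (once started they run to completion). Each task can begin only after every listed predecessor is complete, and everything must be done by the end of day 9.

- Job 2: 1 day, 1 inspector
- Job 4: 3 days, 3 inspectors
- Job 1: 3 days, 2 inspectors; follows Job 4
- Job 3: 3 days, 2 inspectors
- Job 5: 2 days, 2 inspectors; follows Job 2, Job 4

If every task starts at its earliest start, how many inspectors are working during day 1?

At early start, day 1 has: Job 2, Job 4, Job 3.
Demand: 1 + 3 + 2 = 6.

6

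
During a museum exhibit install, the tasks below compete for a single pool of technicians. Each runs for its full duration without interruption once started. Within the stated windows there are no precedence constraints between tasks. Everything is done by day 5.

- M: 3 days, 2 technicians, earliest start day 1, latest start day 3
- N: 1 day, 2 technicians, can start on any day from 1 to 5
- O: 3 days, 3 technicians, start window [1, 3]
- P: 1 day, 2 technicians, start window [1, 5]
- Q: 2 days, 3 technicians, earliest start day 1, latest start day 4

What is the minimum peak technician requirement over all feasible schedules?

Early-start (M@1, N@1, O@1, P@1, Q@1) gives peak 12: d1:12  d2:8  d3:5  d4:0  d5:0.
Shift N→4, P→5, Q→4.
Schedule M@1, N@4, O@1, P@5, Q@4: d1:5  d2:5  d3:5  d4:5  d5:5 — peak 5.
Total technician-days = 25 over 5 days ⇒ peak ≥ ⌈25/5⌉ = 5, so 5 is optimal.

5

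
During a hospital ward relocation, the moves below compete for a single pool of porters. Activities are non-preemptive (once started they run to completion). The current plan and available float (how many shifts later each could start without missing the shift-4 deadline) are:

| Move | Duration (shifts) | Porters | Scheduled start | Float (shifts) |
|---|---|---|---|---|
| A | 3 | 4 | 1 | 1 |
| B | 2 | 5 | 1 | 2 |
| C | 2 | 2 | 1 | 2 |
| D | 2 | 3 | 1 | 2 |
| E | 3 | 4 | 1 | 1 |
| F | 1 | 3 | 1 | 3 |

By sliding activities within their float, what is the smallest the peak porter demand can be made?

Early-start (A@1, B@1, C@1, D@1, E@1, F@1) gives peak 21: s1:21  s2:18  s3:8  s4:0.
Shift C→3, D→3, F→4.
Schedule A@1, B@1, C@3, D@3, E@1, F@4: s1:13  s2:13  s3:13  s4:8 — peak 13.

13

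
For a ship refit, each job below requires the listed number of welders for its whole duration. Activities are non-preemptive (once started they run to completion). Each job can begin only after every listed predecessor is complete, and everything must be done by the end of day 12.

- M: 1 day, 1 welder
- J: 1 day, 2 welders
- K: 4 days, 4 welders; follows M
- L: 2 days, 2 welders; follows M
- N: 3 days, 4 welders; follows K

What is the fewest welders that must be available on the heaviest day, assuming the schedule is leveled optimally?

Early-start (M@1, J@1, K@2, L@2, N@6) gives peak 6: d1:3  d2:6  d3:6  d4:4  d5:4  d6:4  d7:4  d8:4  d9:0  d10:0  d11:0  d12:0.
Shift L→6, N→8.
Schedule M@1, J@1, K@2, L@6, N@8: d1:3  d2:4  d3:4  d4:4  d5:4  d6:2  d7:2  d8:4  d9:4  d10:4  d11:0  d12:0 — peak 4.

4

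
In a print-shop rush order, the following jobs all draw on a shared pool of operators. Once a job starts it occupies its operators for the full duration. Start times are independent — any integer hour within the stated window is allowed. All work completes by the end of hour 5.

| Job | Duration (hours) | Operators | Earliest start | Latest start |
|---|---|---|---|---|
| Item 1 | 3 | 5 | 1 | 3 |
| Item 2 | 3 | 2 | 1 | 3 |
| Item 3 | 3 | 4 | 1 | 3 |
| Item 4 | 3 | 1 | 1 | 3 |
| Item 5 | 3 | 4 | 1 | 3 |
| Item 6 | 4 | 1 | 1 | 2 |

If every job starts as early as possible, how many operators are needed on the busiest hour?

17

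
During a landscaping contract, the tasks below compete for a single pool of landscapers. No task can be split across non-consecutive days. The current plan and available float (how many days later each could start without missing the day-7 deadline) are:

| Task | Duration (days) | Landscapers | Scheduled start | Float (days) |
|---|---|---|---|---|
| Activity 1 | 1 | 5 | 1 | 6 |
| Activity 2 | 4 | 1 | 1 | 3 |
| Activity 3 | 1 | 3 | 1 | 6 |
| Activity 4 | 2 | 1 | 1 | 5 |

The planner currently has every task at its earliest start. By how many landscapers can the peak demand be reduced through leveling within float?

5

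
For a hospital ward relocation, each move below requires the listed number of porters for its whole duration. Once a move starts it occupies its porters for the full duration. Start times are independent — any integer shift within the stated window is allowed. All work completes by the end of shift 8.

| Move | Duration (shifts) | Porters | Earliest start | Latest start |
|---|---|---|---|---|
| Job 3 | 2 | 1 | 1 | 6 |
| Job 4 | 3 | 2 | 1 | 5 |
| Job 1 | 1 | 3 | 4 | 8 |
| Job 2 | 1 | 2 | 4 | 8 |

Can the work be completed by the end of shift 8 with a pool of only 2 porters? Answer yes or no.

The minimum achievable peak is 3; 2 < 3, so no feasible schedule stays within the cap.

no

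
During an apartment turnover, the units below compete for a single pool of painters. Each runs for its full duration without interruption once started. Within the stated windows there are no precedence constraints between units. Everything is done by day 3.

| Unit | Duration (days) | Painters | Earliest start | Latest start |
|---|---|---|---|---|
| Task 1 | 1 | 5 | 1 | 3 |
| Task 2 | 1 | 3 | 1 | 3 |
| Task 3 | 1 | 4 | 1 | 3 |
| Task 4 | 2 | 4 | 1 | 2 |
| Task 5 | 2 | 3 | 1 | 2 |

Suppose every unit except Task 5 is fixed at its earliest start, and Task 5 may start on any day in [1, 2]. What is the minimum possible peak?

16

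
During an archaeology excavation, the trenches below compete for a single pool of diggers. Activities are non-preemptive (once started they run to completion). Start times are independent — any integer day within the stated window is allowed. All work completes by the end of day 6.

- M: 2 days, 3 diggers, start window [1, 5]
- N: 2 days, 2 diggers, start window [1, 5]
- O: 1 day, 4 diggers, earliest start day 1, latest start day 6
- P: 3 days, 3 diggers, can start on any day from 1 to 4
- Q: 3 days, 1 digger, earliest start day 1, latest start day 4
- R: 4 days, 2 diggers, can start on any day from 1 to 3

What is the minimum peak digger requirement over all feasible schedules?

6

Early-start (M@1, N@1, O@1, P@1, Q@1, R@1) gives peak 15: d1:15  d2:11  d3:6  d4:2  d5:0  d6:0.
Shift O→3, P→4, Q→4, R→3.
Schedule M@1, N@1, O@3, P@4, Q@4, R@3: d1:5  d2:5  d3:6  d4:6  d5:6  d6:6 — peak 6.
Total digger-days = 34 over 6 days ⇒ peak ≥ ⌈34/6⌉ = 6, so 6 is optimal.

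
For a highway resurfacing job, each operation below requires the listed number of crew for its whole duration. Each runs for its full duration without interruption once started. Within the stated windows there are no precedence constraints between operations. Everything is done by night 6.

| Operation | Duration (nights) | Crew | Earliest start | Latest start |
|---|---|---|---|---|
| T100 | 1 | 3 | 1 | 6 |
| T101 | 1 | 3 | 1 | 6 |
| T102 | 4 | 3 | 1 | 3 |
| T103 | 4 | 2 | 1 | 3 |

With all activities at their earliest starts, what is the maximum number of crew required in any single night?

11

Early-start schedule: T100@1, T101@1, T102@1, T103@1.
Load per night: night 1: 11, night 2: 5, night 3: 5, night 4: 5, night 5: 0, night 6: 0.
Peak is 11.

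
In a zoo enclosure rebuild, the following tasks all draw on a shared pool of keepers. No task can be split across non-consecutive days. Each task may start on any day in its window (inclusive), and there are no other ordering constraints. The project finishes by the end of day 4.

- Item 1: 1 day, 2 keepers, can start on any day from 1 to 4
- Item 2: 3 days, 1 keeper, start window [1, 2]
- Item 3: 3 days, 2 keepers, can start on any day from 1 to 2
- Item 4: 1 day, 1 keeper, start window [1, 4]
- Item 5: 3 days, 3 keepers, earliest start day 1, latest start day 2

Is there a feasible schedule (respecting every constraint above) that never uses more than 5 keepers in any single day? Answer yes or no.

Total keeper-days = 21; over 4 days the average is 21/4 > 5, so some day must exceed 5.

no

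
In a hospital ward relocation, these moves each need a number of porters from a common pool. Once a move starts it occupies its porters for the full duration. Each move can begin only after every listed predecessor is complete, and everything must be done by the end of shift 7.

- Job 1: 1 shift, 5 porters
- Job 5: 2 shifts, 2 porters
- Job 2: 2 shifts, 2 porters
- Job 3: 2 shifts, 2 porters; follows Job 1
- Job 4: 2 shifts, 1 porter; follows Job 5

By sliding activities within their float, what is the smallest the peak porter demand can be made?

5

Early-start (Job 1@1, Job 5@1, Job 2@1, Job 3@2, Job 4@3) gives peak 9: s1:9  s2:6  s3:3  s4:1  s5:0  s6:0  s7:0.
Shift Job 5→2, Job 2→2, Job 3→4, Job 4→4.
Schedule Job 1@1, Job 5@2, Job 2@2, Job 3@4, Job 4@4: s1:5  s2:4  s3:4  s4:3  s5:3  s6:0  s7:0 — peak 5.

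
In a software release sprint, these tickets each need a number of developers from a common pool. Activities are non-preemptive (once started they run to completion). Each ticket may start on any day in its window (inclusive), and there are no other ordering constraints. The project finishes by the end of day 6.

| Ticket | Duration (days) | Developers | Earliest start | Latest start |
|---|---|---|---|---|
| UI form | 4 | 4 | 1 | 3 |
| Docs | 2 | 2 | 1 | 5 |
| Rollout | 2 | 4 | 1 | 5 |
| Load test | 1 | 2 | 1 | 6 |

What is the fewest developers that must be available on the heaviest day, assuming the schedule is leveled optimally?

Early-start (UI form@1, Docs@1, Rollout@1, Load test@1) gives peak 12: d1:12  d2:10  d3:4  d4:4  d5:0  d6:0.
Shift Rollout→5, Load test→3.
Schedule UI form@1, Docs@1, Rollout@5, Load test@3: d1:6  d2:6  d3:6  d4:4  d5:4  d6:4 — peak 6.

6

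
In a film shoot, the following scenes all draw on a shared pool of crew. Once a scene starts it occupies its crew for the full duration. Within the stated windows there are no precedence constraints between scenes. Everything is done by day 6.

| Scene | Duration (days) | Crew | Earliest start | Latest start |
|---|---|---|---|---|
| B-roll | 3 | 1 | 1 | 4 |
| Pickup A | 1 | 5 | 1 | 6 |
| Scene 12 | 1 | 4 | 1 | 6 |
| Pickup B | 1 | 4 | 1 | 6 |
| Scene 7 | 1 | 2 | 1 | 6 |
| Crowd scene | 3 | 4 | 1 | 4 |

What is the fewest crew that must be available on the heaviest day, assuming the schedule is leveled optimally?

Early-start (B-roll@1, Pickup A@1, Scene 12@1, Pickup B@1, Scene 7@1, Crowd scene@1) gives peak 20: d1:20  d2:5  d3:5  d4:0  d5:0  d6:0.
Shift Scene 12→2, Pickup B→3, Scene 7→4, Crowd scene→4.
Schedule B-roll@1, Pickup A@1, Scene 12@2, Pickup B@3, Scene 7@4, Crowd scene@4: d1:6  d2:5  d3:5  d4:6  d5:4  d6:4 — peak 6.

6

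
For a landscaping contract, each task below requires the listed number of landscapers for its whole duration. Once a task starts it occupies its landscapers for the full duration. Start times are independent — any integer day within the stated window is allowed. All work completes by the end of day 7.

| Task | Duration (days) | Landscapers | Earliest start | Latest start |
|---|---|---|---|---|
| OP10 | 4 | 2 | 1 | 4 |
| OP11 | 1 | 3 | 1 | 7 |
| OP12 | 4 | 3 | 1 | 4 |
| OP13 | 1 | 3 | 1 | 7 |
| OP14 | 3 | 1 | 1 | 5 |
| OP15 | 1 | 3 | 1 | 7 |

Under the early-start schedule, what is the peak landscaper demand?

15

Early-start schedule: OP10@1, OP11@1, OP12@1, OP13@1, OP14@1, OP15@1.
Load per day: day 1: 15, day 2: 6, day 3: 6, day 4: 5, day 5: 0, day 6: 0, day 7: 0.
Peak is 15.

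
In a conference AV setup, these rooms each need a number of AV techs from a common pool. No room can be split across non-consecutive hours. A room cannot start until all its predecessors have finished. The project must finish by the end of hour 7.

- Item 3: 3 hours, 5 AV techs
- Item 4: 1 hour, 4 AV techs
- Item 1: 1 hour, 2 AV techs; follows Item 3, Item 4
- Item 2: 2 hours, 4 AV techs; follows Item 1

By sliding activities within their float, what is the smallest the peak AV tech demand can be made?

5

Early-start (Item 3@1, Item 4@1, Item 1@4, Item 2@5) gives peak 9: h1:9  h2:5  h3:5  h4:2  h5:4  h6:4  h7:0.
Shift Item 4→4, Item 1→5, Item 2→6.
Schedule Item 3@1, Item 4@4, Item 1@5, Item 2@6: h1:5  h2:5  h3:5  h4:4  h5:2  h6:4  h7:4 — peak 5.
Total AV tech-hours = 29 over 7 hours ⇒ peak ≥ ⌈29/7⌉ = 5, so 5 is optimal.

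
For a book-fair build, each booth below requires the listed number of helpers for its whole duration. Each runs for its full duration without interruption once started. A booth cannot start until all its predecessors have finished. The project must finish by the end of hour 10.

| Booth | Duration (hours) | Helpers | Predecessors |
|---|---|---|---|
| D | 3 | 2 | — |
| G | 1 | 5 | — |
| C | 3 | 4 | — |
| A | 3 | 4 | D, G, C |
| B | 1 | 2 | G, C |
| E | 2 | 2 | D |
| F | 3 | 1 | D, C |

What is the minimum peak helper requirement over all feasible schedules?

6

Early-start (D@1, G@1, C@1, A@4, B@4, E@4, F@4) gives peak 11: h1:11  h2:6  h3:6  h4:9  h5:7  h6:5  h7:0  h8:0  h9:0  h10:0.
Shift G→4, A→5, B→5, E→6, F→8.
Schedule D@1, G@4, C@1, A@5, B@5, E@6, F@8: h1:6  h2:6  h3:6  h4:5  h5:6  h6:6  h7:6  h8:1  h9:1  h10:1 — peak 6.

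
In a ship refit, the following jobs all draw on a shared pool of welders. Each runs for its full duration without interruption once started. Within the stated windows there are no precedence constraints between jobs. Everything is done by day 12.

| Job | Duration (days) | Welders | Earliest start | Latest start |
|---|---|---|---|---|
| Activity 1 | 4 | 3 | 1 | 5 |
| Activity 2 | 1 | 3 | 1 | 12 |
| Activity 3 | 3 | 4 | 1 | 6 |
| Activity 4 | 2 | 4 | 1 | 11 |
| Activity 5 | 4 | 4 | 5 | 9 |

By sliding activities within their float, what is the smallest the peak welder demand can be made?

Early-start (Activity 1@1, Activity 2@1, Activity 3@1, Activity 4@1, Activity 5@5) gives peak 14: d1:14  d2:11  d3:7  d4:3  d5:4  d6:4  d7:4  d8:4  d9:0  d10:0  d11:0  d12:0.
Shift Activity 3→2, Activity 4→5, Activity 5→7.
Schedule Activity 1@1, Activity 2@1, Activity 3@2, Activity 4@5, Activity 5@7: d1:6  d2:7  d3:7  d4:7  d5:4  d6:4  d7:4  d8:4  d9:4  d10:4  d11:0  d12:0 — peak 7.

7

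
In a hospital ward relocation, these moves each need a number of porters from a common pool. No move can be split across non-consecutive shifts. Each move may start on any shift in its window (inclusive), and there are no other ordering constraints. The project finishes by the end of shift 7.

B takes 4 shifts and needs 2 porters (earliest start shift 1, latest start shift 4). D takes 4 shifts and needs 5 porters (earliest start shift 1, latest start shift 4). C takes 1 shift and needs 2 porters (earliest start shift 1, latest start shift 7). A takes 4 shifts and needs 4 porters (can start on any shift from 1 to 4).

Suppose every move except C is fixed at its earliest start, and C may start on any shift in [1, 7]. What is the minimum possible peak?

11

C@1: s1:13  s2:11  s3:11  s4:11  s5:0  s6:0  s7:0 → peak 13
C@2: s1:11  s2:13  s3:11  s4:11  s5:0  s6:0  s7:0 → peak 13
C@3: s1:11  s2:11  s3:13  s4:11  s5:0  s6:0  s7:0 → peak 13
C@4: s1:11  s2:11  s3:11  s4:13  s5:0  s6:0  s7:0 → peak 13
C@5: s1:11  s2:11  s3:11  s4:11  s5:2  s6:0  s7:0 → peak 11
C@6: s1:11  s2:11  s3:11  s4:11  s5:0  s6:2  s7:0 → peak 11
C@7: s1:11  s2:11  s3:11  s4:11  s5:0  s6:0  s7:2 → peak 11
Best is C@5, peak 11.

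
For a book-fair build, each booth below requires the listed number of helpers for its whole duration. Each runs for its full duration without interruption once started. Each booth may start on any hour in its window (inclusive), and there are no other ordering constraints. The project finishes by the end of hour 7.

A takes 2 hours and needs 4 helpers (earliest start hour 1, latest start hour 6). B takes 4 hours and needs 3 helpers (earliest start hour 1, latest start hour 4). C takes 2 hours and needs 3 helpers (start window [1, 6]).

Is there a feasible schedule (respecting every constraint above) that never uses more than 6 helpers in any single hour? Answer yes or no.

Schedule A@1, B@3, C@3: h1:4  h2:4  h3:6  h4:6  h5:3  h6:3  h7:0 — peak 6 ≤ 6.

yes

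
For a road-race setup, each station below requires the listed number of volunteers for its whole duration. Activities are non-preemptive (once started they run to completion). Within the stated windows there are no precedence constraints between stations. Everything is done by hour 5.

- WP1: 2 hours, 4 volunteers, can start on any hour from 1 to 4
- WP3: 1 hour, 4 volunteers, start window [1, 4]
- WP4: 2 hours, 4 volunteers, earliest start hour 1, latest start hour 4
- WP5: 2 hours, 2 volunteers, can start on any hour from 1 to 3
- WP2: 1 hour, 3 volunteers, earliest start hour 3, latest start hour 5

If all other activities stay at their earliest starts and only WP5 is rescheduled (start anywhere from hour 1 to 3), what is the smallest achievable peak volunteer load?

WP5@1: h1:14  h2:10  h3:3  h4:0  h5:0 → peak 14
WP5@2: h1:12  h2:10  h3:5  h4:0  h5:0 → peak 12
WP5@3: h1:12  h2:8  h3:5  h4:2  h5:0 → peak 12
Best is WP5@2, peak 12.

12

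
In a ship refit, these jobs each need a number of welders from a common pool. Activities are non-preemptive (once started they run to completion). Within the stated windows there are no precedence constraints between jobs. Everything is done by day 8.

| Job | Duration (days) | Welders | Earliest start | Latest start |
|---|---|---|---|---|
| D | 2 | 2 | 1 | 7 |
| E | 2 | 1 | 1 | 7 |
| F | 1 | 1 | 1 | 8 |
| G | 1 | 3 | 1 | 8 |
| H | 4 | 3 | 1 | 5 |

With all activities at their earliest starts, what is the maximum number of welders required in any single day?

10

Early-start schedule: D@1, E@1, F@1, G@1, H@1.
Load per day: day 1: 10, day 2: 6, day 3: 3, day 4: 3, day 5: 0, day 6: 0, day 7: 0, day 8: 0.
Peak is 10.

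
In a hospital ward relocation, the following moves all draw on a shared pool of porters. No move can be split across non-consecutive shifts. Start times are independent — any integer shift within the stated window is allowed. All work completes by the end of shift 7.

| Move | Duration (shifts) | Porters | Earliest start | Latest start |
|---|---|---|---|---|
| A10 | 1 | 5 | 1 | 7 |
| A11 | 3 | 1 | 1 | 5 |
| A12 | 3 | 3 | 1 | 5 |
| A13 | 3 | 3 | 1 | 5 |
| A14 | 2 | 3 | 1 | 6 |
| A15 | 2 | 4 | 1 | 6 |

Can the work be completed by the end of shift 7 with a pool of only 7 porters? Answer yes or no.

Schedule A10@1, A11@1, A12@2, A13@2, A14@5, A15@5: s1:6  s2:7  s3:7  s4:6  s5:7  s6:7  s7:0 — peak 7 ≤ 7.

yes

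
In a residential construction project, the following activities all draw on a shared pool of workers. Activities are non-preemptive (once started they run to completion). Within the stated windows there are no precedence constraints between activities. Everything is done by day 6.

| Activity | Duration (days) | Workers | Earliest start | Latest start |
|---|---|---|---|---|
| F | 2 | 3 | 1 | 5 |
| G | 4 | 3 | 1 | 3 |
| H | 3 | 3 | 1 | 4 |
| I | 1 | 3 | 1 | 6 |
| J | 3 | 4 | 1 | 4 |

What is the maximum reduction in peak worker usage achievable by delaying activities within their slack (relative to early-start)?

7

Early-start peak: d1:16  d2:13  d3:10  d4:3  d5:0  d6:0 ⇒ 16.
Leveled (F@1, G@1, H@1, I@3, J@4): d1:9  d2:9  d3:9  d4:7  d5:4  d6:4 ⇒ 9.
Reduction 16 − 9 = 7.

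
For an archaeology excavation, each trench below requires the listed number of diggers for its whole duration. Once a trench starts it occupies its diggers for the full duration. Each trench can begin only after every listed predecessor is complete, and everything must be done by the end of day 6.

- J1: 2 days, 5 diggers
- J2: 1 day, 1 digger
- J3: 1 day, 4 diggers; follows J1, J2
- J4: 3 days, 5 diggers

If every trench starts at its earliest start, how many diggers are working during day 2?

10

At early start, day 2 has: J1, J4.
Demand: 5 + 5 = 10.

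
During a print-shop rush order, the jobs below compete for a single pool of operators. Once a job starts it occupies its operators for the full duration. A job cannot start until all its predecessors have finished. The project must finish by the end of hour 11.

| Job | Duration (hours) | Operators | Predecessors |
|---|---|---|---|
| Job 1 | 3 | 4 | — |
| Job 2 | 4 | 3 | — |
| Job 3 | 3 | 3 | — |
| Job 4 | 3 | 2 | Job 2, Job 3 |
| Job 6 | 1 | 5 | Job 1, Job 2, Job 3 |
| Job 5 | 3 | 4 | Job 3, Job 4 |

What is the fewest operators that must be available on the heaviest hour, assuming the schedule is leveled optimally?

6

Early-start (Job 1@1, Job 2@1, Job 3@1, Job 4@5, Job 6@5, Job 5@8) gives peak 10: h1:10  h2:10  h3:10  h4:3  h5:7  h6:2  h7:2  h8:4  h9:4  h10:4  h11:0.
Shift Job 1→5, Job 6→8, Job 5→9.
Schedule Job 1@5, Job 2@1, Job 3@1, Job 4@5, Job 6@8, Job 5@9: h1:6  h2:6  h3:6  h4:3  h5:6  h6:6  h7:6  h8:5  h9:4  h10:4  h11:4 — peak 6.
Total operator-hours = 56 over 11 hours ⇒ peak ≥ ⌈56/11⌉ = 6, so 6 is optimal.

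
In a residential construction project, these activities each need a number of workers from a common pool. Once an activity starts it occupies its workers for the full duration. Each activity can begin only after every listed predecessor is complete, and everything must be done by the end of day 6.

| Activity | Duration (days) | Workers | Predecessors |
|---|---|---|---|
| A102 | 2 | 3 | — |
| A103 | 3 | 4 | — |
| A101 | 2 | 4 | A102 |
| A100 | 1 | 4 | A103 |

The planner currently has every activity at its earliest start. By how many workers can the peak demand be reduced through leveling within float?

1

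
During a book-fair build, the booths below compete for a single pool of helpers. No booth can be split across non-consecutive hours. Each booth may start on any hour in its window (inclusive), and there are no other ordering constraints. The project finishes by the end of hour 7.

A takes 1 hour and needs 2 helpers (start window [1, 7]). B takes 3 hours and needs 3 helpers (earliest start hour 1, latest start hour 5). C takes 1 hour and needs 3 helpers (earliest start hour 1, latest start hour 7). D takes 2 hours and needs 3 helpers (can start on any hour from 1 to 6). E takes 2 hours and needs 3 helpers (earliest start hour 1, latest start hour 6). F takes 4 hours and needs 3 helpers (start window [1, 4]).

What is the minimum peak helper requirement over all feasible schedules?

6

Early-start (A@1, B@1, C@1, D@1, E@1, F@1) gives peak 17: h1:17  h2:12  h3:6  h4:3  h5:0  h6:0  h7:0.
Shift C→2, D→3, E→5, F→4.
Schedule A@1, B@1, C@2, D@3, E@5, F@4: h1:5  h2:6  h3:6  h4:6  h5:6  h6:6  h7:3 — peak 6.
Total helper-hours = 38 over 7 hours ⇒ peak ≥ ⌈38/7⌉ = 6, so 6 is optimal.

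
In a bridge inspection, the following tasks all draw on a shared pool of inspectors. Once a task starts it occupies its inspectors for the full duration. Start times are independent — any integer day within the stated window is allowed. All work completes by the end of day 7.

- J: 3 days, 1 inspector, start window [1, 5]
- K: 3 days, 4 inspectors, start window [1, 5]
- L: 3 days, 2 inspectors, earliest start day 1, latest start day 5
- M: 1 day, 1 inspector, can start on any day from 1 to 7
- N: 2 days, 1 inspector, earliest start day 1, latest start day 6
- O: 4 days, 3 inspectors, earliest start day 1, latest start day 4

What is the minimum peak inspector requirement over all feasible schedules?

Early-start (J@1, K@1, L@1, M@1, N@1, O@1) gives peak 12: d1:12  d2:11  d3:10  d4:3  d5:0  d6:0  d7:0.
Shift L→4, N→2, O→4.
Schedule J@1, K@1, L@4, M@1, N@2, O@4: d1:6  d2:6  d3:6  d4:5  d5:5  d6:5  d7:3 — peak 6.
Total inspector-days = 36 over 7 days ⇒ peak ≥ ⌈36/7⌉ = 6, so 6 is optimal.

6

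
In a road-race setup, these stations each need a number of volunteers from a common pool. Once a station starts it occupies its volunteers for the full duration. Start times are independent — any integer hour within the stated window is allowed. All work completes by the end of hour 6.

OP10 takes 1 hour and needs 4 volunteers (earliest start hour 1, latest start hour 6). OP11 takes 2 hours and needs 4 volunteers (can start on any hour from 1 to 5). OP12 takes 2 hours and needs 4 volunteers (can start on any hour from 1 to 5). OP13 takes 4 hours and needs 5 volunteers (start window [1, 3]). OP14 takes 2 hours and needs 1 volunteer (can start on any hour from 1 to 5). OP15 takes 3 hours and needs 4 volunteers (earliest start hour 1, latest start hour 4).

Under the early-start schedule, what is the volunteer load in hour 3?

9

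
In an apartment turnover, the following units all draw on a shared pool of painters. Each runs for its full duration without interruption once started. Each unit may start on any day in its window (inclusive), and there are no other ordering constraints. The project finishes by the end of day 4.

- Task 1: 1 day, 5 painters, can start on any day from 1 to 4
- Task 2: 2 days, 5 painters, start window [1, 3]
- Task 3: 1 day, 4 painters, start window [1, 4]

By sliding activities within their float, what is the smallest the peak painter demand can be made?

5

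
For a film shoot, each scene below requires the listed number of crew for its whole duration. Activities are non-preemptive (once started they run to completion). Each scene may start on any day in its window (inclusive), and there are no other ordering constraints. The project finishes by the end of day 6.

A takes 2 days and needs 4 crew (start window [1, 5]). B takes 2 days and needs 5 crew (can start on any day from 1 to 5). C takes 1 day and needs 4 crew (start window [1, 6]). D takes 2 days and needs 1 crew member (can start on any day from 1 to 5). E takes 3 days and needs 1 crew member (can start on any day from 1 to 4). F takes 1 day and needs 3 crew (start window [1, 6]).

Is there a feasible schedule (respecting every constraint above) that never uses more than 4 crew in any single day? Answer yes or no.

Total crew member-days = 30; over 6 days the average is 30/6 > 4, so some day must exceed 4.

no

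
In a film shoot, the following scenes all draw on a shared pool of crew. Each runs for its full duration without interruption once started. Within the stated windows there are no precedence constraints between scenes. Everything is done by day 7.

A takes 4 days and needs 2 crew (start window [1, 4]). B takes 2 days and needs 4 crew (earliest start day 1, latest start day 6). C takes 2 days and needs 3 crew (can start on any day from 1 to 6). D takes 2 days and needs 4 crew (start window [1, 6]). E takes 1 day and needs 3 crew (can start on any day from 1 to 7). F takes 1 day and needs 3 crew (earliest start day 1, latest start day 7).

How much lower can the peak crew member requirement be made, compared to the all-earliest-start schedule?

Early-start peak: d1:19  d2:13  d3:2  d4:2  d5:0  d6:0  d7:0 ⇒ 19.
Leveled (A@1, B@1, C@3, D@5, E@7, F@7): d1:6  d2:6  d3:5  d4:5  d5:4  d6:4  d7:6 ⇒ 6.
Reduction 19 − 6 = 13.

13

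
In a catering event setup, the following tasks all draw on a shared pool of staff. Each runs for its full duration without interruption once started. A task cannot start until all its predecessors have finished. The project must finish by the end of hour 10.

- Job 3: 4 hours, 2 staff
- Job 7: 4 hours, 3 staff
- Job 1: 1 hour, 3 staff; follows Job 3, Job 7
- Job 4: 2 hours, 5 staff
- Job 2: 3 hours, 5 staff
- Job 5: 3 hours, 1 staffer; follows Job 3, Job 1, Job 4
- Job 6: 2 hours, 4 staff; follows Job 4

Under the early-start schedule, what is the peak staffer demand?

15

Early-start schedule: Job 3@1, Job 7@1, Job 1@5, Job 4@1, Job 2@1, Job 5@6, Job 6@3.
Load per hour: hour 1: 15, hour 2: 15, hour 3: 14, hour 4: 9, hour 5: 3, hour 6: 1, hour 7: 1, hour 8: 1, hour 9: 0, hour 10: 0.
Peak is 15.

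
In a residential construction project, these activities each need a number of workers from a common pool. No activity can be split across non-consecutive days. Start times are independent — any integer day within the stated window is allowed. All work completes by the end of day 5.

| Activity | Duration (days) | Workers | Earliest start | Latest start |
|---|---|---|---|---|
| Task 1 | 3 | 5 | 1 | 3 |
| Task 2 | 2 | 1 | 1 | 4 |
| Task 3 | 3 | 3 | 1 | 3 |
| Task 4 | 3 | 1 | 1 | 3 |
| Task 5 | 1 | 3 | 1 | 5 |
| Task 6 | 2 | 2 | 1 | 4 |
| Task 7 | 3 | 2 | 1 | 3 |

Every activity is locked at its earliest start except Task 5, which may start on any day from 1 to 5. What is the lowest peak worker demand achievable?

14

Task 5@1: d1:17  d2:14  d3:11  d4:0  d5:0 → peak 17
Task 5@2: d1:14  d2:17  d3:11  d4:0  d5:0 → peak 17
Task 5@3: d1:14  d2:14  d3:14  d4:0  d5:0 → peak 14
Task 5@4: d1:14  d2:14  d3:11  d4:3  d5:0 → peak 14
Task 5@5: d1:14  d2:14  d3:11  d4:0  d5:3 → peak 14
Best is Task 5@3, peak 14.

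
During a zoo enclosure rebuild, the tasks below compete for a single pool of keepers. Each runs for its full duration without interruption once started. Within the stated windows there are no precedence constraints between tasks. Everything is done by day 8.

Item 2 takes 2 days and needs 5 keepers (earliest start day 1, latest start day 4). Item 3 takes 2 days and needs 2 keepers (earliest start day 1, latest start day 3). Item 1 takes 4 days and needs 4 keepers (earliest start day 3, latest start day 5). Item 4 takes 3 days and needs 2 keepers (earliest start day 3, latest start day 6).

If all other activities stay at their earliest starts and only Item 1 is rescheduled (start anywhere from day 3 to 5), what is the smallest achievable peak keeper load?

Item 1@3: d1:7  d2:7  d3:6  d4:6  d5:6  d6:4  d7:0  d8:0 → peak 7
Item 1@4: d1:7  d2:7  d3:2  d4:6  d5:6  d6:4  d7:4  d8:0 → peak 7
Item 1@5: d1:7  d2:7  d3:2  d4:2  d5:6  d6:4  d7:4  d8:4 → peak 7
Best is Item 1@3, peak 7.

7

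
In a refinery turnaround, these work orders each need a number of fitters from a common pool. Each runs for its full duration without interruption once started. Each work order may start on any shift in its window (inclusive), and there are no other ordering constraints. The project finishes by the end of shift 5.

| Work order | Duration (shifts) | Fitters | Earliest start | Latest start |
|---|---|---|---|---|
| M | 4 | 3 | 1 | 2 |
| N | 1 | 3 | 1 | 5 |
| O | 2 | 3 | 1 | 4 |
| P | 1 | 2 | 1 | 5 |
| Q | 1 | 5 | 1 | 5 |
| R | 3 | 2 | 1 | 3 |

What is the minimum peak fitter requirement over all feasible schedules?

8

Early-start (M@1, N@1, O@1, P@1, Q@1, R@1) gives peak 18: s1:18  s2:8  s3:5  s4:3  s5:0.
Shift O→2, Q→5, R→2.
Schedule M@1, N@1, O@2, P@1, Q@5, R@2: s1:8  s2:8  s3:8  s4:5  s5:5 — peak 8.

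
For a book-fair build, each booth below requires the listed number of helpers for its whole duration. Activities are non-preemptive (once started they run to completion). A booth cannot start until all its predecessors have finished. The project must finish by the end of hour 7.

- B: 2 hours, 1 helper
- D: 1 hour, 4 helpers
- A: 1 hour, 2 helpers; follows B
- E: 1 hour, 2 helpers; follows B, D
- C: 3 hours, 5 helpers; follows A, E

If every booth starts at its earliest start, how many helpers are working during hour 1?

5

At early start, hour 1 has: B, D.
Demand: 1 + 4 = 5.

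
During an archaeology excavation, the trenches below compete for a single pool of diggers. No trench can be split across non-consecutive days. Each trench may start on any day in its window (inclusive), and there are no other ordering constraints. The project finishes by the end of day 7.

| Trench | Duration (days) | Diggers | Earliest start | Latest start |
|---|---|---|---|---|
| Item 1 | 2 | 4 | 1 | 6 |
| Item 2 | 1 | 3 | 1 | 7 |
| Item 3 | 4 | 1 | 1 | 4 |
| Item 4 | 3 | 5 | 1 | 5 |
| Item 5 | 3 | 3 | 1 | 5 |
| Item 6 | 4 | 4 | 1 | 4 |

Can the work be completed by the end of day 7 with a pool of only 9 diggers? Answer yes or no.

Schedule Item 1@1, Item 2@1, Item 3@1, Item 4@5, Item 5@2, Item 6@3: d1:8  d2:8  d3:8  d4:8  d5:9  d6:9  d7:5 — peak 9 ≤ 9.

yes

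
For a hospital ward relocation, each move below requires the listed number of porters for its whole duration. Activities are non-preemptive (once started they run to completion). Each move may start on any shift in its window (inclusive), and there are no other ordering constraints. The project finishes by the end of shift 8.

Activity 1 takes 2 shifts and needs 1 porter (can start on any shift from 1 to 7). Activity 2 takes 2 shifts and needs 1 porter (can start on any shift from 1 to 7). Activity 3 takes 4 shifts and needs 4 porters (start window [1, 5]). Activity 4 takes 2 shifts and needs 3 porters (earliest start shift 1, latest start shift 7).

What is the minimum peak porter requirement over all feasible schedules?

4

Early-start (Activity 1@1, Activity 2@1, Activity 3@1, Activity 4@1) gives peak 9: s1:9  s2:9  s3:4  s4:4  s5:0  s6:0  s7:0  s8:0.
Shift Activity 3→3, Activity 4→7.
Schedule Activity 1@1, Activity 2@1, Activity 3@3, Activity 4@7: s1:2  s2:2  s3:4  s4:4  s5:4  s6:4  s7:3  s8:3 — peak 4.
Total porter-shifts = 26 over 8 shifts ⇒ peak ≥ ⌈26/8⌉ = 4, so 4 is optimal.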